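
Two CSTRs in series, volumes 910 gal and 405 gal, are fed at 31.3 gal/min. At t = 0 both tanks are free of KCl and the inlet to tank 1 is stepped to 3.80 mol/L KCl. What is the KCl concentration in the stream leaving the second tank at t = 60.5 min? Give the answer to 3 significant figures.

2.97 mol/L

Each tank obeys Vᵢ dCᵢ/dt = Q(Cᵢ₋₁ − Cᵢ), so τᵢ = Vᵢ/Q.
τ₁ = 910/31.3 = 29.073 min; τ₂ = 405/31.3 = 12.939 min.
Solving the cascade with C₁(0)=C₂(0)=0 gives C₂(t) = C_in[1 − (τ₁ e^(−t/τ₁) − τ₂ e^(−t/τ₂))/(τ₁ − τ₂)].
At t = 60.5: e^(−t/τ₁) = 0.12481, e^(−t/τ₂) = 0.0093192.
C₂ = 3.80·[1 − (29.073·0.12481 − 12.939·0.0093192)/(16.134)] = 3.80·0.78256 = 2.9737 mol/L.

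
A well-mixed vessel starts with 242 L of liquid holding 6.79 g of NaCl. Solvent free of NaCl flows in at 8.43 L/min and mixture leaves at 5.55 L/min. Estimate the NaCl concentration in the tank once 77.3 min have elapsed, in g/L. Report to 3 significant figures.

0.00416 g/L

Let m(t) be the amount of NaCl. Volume: V(t) = V₀ + (Q_in − Q_out) t = 242 + 2.8800 t; V(77.3) = 464.62 L.
No NaCl enters, so dm/dt = −Q_out · (m/V).
Separate: dm/m = −Q_out dt/V(t) ⇒ ln(m/m₀) = −(Q_out/(Q_in−Q_out)) ln(V/V₀).
m = m₀ (V₀/V)^(Q_out/(Q_in−Q_out)) = 6.79 × (242/464.62)^(1.9271) = 1.9318 g.
C = m/V = 1.9318/464.62 = 0.0041577 g/L.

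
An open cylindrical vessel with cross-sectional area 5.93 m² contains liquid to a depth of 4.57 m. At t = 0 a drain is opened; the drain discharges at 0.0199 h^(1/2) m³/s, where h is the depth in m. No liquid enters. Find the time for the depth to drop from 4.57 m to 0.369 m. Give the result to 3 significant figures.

912 s

A dh/dt = −Q_out = −0.0199 √h.
∫ h^(−1/2) dh = −(0.0199/A) ∫ dt, giving 2√h = 2√h₀ − (0.0199/A) t.
t = 2A(√h₀ − √h)/0.0199 = 2·5.93·(√4.57 − √0.369)/0.0199
  = 11.860 × (2.1378 − 0.60745) / 0.0199 = 912.03 s.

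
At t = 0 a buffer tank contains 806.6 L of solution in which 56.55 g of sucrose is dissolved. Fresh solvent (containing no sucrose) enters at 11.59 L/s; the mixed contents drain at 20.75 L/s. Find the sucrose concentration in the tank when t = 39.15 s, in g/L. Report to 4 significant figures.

Let m(t) be the amount of sucrose. Volume: V(t) = V₀ + (Q_in − Q_out) t = 806.6 − 9.16000 t; V(39.15) = 447.986 L.
Species balance (pure solvent in): dm/dt = −Q_out · m/V(t).
Separate: dm/m = −Q_out dt/V(t) ⇒ ln(m/m₀) = −(Q_out/(Q_in−Q_out)) ln(V/V₀).
m = m₀ (V₀/V)^(Q_out/(Q_in−Q_out)) = 56.55 × (806.6/447.986)^(-2.26528) = 14.9243 g.
C = m/V = 14.9243/447.986 = 0.0333142 g/L.

0.03331 g/L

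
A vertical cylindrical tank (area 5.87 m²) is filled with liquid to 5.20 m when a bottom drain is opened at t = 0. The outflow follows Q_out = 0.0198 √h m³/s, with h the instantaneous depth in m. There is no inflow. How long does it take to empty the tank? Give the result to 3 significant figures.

1350 s

With no inflow, A dh/dt = −0.0198 √h.
Separate and integrate: 2(√h − √h₀) = −(0.0198/A) t.
Set h = 0: 2√h₀ = (0.0198/A) t_empty ⇒ t_empty = 2A√h₀/0.0198.
t_empty = 2·5.87·√5.20/0.0198 = 11.740·2.2804/0.0198 = 1352.1 s.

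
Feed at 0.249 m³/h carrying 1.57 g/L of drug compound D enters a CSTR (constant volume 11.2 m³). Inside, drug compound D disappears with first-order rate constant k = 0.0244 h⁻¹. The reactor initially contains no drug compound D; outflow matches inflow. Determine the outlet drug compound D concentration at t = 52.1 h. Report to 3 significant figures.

Accumulation = in − out − consumed: V dC/dt = Q C_in − Q C − k V C.
This is linear with rate a = Q/V + k = 0.046632 h⁻¹.
C_ss = Q C_in/(Q + kV) = 0.74851 g/L; C(t) = C_ss + (C₀ − C_ss) e^(−a t).
C(52.1) = 0.74851 + (-0.74851)·e^(−0.046632·52.1) = 0.74851 + (-0.74851)·0.088078 = 0.68258 g/L.

0.683 g/L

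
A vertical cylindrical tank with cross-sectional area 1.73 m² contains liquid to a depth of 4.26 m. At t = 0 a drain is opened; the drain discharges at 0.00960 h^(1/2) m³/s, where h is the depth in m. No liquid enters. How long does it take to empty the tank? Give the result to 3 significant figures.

With no inflow, A dh/dt = −0.00960 √h.
This is separable: 2 d(√h)/dt = −0.00960/A, so √h = √h₀ − (0.00960/(2A)) t.
Set h = 0: 2√h₀ = (0.00960/A) t_empty ⇒ t_empty = 2A√h₀/0.00960.
t_empty = 2·1.73·√4.26/0.00960 = 3.4600·2.0640/0.00960 = 743.89 s.

744 s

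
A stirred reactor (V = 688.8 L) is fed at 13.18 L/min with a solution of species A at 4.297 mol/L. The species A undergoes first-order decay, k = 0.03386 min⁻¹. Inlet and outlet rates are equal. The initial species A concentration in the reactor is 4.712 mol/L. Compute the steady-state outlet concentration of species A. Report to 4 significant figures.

Accumulation = in − out − consumed: V dC/dt = Q C_in − Q C − k V C.
At steady state: 0 = Q C_in − (Q + kV) C_ss, so C_ss = Q C_in/(Q + kV).
C_ss = 13.18·4.297/(13.18 + 0.03386·688.8) = 56.6345/36.5028 = 1.55151 mol/L.

1.552 mol/L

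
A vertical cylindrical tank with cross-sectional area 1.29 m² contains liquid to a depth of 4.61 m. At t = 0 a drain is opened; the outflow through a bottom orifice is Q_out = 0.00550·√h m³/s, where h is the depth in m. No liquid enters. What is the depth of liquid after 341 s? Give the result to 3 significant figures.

2.02 m

With no inflow, A dh/dt = −0.00550 √h.
Separate and integrate: 2(√h − √h₀) = −(0.00550/A) t.
√h = √4.61 − 0.00550·341/(2·1.29) = 2.1471 − 0.72694 = 1.4202.
h = 1.4202² = 2.0168 m.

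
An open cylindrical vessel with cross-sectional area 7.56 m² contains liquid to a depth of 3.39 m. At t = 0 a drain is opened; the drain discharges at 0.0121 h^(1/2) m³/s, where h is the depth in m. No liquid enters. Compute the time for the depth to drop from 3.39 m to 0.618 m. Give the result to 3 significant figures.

1320 s

Unsteady balance on liquid volume: A dh/dt = −0.0121 √h.
∫ h^(−1/2) dh = −(0.0121/A) ∫ dt, giving 2√h = 2√h₀ − (0.0121/A) t.
t = 2A(√h₀ − √h)/0.0121 = 2·7.56·(√3.39 − √0.618)/0.0121
  = 15.120 × (1.8412 − 0.78613) / 0.0121 = 1318.4 s.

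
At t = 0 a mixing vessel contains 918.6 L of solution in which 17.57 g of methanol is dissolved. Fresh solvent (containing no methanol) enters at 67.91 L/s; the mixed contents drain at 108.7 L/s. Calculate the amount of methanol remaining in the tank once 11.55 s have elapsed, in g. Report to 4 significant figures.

2.585 g

Total volume: dV/dt = Q_in − Q_out = -40.7900 L/s, so V(t) = 918.6 − 40.7900 t and V(11.55) = 447.475 L.
Solute balance: dm/dt = 0 − Q_out C = −Q_out m/V(t).
dm/m = −Q_out dt/(V₀ − 40.7900 t); integrating gives ln(m/m₀) = −(Q_out/(Q_in−Q_out)) ln(V/V₀).
m = m₀ (V₀/V)^(Q_out/(Q_in−Q_out)) = 17.57 × (918.6/447.475)^(-2.66487) = 2.58453 g.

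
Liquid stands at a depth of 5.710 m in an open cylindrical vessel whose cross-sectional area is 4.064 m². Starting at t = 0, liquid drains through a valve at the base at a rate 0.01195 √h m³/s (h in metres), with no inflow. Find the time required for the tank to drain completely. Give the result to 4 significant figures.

1625 s

A dh/dt = −Q_out = −0.01195 √h.
This is separable: 2 d(√h)/dt = −0.01195/A, so √h = √h₀ − (0.01195/(2A)) t.
Set h = 0: 2√h₀ = (0.01195/A) t_empty ⇒ t_empty = 2A√h₀/0.01195.
t_empty = 2·4.064·√5.710/0.01195 = 8.12800·2.38956/0.01195 = 1625.30 s.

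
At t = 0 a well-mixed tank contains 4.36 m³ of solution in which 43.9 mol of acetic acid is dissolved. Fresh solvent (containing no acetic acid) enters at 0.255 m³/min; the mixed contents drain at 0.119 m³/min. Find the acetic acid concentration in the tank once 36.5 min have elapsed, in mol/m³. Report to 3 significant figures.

Total volume: dV/dt = Q_in − Q_out = 0.13600 m³/min, so V(t) = 4.36 + 0.13600 t and V(36.5) = 9.3240 m³.
No acetic acid enters, so dm/dt = −Q_out · (m/V).
Separate: dm/m = −Q_out dt/V(t) ⇒ ln(m/m₀) = −(Q_out/(Q_in−Q_out)) ln(V/V₀).
m = m₀ (V₀/V)^(Q_out/(Q_in−Q_out)) = 43.9 × (4.36/9.3240)^(0.87500) = 22.574 mol.
C = m/V = 22.574/9.3240 = 2.4211 mol/m³.

2.42 mol/m³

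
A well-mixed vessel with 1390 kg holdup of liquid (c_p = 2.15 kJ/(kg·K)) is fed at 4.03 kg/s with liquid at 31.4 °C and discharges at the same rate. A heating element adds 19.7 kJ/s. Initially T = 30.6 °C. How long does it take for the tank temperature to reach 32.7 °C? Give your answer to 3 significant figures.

First-law balance (no shaft work): M c_p dT/dt = ṁ c_p (T_in − T) + 19.7.
τ = M/ṁ = 344.91 s; T_ss = T_in + Q̇/(ṁ c_p) = 33.674 °C.
T(t) = T_ss + (T₀ − T_ss) e^(−t/τ). Set T = 32.7:
e^(−t/τ) = (32.7 − 33.674)/(30.6 − 33.674) = 0.31677
t = −344.91 · ln(0.31677) = 396.50 s.

397 s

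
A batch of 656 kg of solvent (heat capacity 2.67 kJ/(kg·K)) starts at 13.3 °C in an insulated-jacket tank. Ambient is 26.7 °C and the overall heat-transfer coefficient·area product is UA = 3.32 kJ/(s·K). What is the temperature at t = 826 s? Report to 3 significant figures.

M c_p dT/dt = −UA(T − T_amb).
dT/dt = (T_ss − T)/τ with T_ss = T_amb = 26.700 °C, τ = M c_p/UA = 656·2.67/3.32 = 527.57 s.
Solution: T(t) = T_ss + (T₀ − T_ss) e^(−t/τ).
T(826) = 26.700 + (-13.400)·0.20895 = 23.900 °C.

23.9 °C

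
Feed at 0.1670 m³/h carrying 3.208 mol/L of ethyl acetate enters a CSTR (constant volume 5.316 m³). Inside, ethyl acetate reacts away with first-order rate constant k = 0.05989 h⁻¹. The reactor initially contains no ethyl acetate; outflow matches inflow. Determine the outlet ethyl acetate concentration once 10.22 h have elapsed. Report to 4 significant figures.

0.6696 mol/L

Species balance: V dC/dt = Q C_in − Q C − k V C.
This is linear with rate a = Q/V + k = 0.0913046 h⁻¹.
C_ss = Q C_in/(Q + kV) = 1.10376 mol/L; C(t) = C_ss + (C₀ − C_ss) e^(−a t).
C(10.22) = 1.10376 + (-1.10376)·e^(−0.0913046·10.22) = 1.10376 + (-1.10376)·0.393320 = 0.669627 mol/L.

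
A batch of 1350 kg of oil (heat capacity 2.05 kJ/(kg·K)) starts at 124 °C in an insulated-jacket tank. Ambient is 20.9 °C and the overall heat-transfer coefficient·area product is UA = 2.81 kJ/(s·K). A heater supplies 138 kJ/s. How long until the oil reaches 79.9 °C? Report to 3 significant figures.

1670 s

Lumped-capacitance energy balance: M c_p dT/dt = UA(T_amb − T) + Q̇.
τ = M c_p/UA = 984.88 s; T_ss = T_amb + Q̇/UA = 20.9 + 138/2.81 = 70.010 °C.
T(t) = T_ss + (T₀ − T_ss)e^(−t/τ); set T = 79.9:
t = −τ ln[(T − T_ss)/(T₀ − T_ss)] = −984.88 · ln(0.18318) = 1671.6 s.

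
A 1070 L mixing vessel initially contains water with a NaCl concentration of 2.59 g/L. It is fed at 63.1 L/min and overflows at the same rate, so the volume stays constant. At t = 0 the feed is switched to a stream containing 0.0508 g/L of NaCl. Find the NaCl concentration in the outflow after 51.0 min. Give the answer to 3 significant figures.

0.176 g/L

Unsteady species balance (constant V, well mixed): V dC/dt = Q(C_in − C).
Time constant τ = V/Q = 1070/63.1 = 16.957 min.
Solution: C(t) = C_in + (C₀ − C_in) e^(−t/τ).
C(51.0) = 0.0508 + (2.59 − 0.0508)·e^(−51.0/16.957) = 0.0508 + (2.5392)·0.049412 = 0.17627 g/L.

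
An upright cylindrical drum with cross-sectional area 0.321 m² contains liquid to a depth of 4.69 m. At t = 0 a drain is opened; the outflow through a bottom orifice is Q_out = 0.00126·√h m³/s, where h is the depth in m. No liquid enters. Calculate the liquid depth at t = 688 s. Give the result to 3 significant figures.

0.665 m

A dh/dt = −Q_out = −0.00126 √h.
Separate and integrate: 2(√h − √h₀) = −(0.00126/A) t.
√h = √4.69 − 0.00126·688/(2·0.321) = 2.1656 − 1.3503 = 0.81536.
h = 0.81536² = 0.66481 m.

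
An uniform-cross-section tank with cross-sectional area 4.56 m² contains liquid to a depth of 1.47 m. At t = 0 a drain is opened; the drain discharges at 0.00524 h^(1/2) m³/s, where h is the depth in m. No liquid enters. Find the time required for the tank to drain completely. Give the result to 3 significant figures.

2110 s

A dh/dt = −Q_out = −0.00524 √h.
∫ h^(−1/2) dh = −(0.00524/A) ∫ dt, giving 2√h = 2√h₀ − (0.00524/A) t.
Set h = 0: 2√h₀ = (0.00524/A) t_empty ⇒ t_empty = 2A√h₀/0.00524.
t_empty = 2·4.56·√1.47/0.00524 = 9.1200·1.2124/0.00524 = 2110.2 s.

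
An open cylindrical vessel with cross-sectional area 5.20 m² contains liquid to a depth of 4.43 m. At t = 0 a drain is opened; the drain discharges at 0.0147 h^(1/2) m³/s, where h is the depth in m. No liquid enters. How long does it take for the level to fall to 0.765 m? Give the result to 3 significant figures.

Unsteady balance on liquid volume: A dh/dt = −0.0147 √h.
Separate and integrate: 2(√h − √h₀) = −(0.0147/A) t.
t = 2A(√h₀ − √h)/0.0147 = 2·5.20·(√4.43 − √0.765)/0.0147
  = 10.400 × (2.1048 − 0.87464) / 0.0147 = 870.28 s.

870 s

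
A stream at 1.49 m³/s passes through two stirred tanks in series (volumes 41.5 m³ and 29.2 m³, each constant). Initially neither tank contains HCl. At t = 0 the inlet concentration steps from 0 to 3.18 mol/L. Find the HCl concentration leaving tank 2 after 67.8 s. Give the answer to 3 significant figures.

Time constants: τᵢ = Vᵢ/Q for each well-mixed tank.
τ₁ = 41.5/1.49 = 27.852 s; τ₂ = 29.2/1.49 = 19.597 s.
Tank 1: C₁ = C_in(1 − e^(−t/τ₁)). Tank 2 (τ₁ ≠ τ₂): C₂ = C_in[1 − (τ₁ e^(−t/τ₁) − τ₂ e^(−t/τ₂))/(τ₁ − τ₂)].
At t = 67.8: e^(−t/τ₁) = 0.087662, e^(−t/τ₂) = 0.031441.
C₂ = 3.18·[1 − (27.852·0.087662 − 19.597·0.031441)/(8.2550)] = 3.18·0.77887 = 2.4768 mol/L.

2.48 mol/L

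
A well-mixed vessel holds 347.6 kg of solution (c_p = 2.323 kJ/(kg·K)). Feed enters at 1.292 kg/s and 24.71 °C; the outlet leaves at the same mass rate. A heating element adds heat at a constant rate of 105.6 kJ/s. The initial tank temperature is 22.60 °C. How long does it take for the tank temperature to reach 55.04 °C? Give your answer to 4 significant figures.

548.6 s

Unsteady energy balance on the tank contents: M c_p dT/dt = ṁ c_p (T_in − T) + 105.6.
τ = M/ṁ = 269.040 s; T_ss = T_in + Q̇/(ṁ c_p) = 59.8946 °C.
T(t) = T_ss + (T₀ − T_ss) e^(−t/τ). Set T = 55.04:
e^(−t/τ) = (55.04 − 59.8946)/(22.60 − 59.8946) = 0.130168
t = −269.040 · ln(0.130168) = 548.554 s.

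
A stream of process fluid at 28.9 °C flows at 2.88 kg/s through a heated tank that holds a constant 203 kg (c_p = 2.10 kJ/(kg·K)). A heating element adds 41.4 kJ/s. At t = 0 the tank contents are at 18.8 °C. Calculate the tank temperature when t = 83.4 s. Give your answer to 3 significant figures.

30.6 °C

M c_p dT/dt = ṁ c_p (T_in − T) + Q̇.
τ = M/ṁ = 70.486 s; T_ss = T_in + Q̇/(ṁ c_p) = 28.9 + 41.4/(2.88·2.10) = 35.745 °C.
Integrating: T(t) = T_ss + (T₀ − T_ss) e^(−t/τ).
T(83.4) = 35.745 + (-16.945)·e^(−83.4/70.486) = 35.745 + (-16.945)·0.30629 = 30.555 °C.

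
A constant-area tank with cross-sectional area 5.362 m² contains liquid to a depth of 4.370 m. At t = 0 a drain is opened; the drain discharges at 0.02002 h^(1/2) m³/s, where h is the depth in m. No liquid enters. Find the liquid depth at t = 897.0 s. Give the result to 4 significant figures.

A dh/dt = −Q_out = −0.02002 √h.
Separate and integrate: 2(√h − √h₀) = −(0.02002/A) t.
√h = √4.370 − 0.02002·897.0/(2·5.362) = 2.09045 − 1.67456 = 0.415898.
h = 0.415898² = 0.172971 m.

0.1730 m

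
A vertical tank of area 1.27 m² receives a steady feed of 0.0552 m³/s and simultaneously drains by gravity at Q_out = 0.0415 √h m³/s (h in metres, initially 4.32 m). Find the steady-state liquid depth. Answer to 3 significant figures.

1.77 m

Mass balance (ρ constant): A dh/dt = Q_in − 0.0415 √h. At steady state dh/dt = 0:
Q_in = 0.0415 √h_ss ⇒ √h_ss = 0.0552/0.0415 = 1.3301.
h_ss = 1.3301² = 1.7692 m. (Since h₀ = 4.32 m > h_ss, the level will fall toward this value.)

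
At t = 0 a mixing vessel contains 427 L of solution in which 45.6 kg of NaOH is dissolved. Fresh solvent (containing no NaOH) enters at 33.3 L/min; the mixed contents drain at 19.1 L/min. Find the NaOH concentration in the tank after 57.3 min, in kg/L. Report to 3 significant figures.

Total volume: dV/dt = Q_in − Q_out = 14.200 L/min, so V(t) = 427 + 14.200 t and V(57.3) = 1240.7 L.
Solute balance: dm/dt = 0 − Q_out C = −Q_out m/V(t).
Separate: dm/m = −Q_out dt/V(t) ⇒ ln(m/m₀) = −(Q_out/(Q_in−Q_out)) ln(V/V₀).
m = m₀ (V₀/V)^(Q_out/(Q_in−Q_out)) = 45.6 × (427/1240.7)^(1.3451) = 10.862 kg.
C = m/V = 10.862/1240.7 = 0.0087547 kg/L.

0.00875 kg/L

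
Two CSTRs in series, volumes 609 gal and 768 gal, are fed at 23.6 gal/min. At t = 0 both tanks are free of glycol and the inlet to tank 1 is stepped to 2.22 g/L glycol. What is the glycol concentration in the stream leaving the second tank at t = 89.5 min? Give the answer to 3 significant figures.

1.80 g/L

Species balance on tank i: dCᵢ/dt = (Cᵢ₋₁ − Cᵢ)/τᵢ with τᵢ = Vᵢ/Q.
τ₁ = 609/23.6 = 25.805 min; τ₂ = 768/23.6 = 32.542 min.
Tank 1: C₁ = C_in(1 − e^(−t/τ₁)). Tank 2 (τ₁ ≠ τ₂): C₂ = C_in[1 − (τ₁ e^(−t/τ₁) − τ₂ e^(−t/τ₂))/(τ₁ − τ₂)].
At t = 89.5: e^(−t/τ₁) = 0.031170, e^(−t/τ₂) = 0.063911.
C₂ = 2.22·[1 − (25.805·0.031170 − 32.542·0.063911)/(-6.7373)] = 2.22·0.81068 = 1.7997 g/L.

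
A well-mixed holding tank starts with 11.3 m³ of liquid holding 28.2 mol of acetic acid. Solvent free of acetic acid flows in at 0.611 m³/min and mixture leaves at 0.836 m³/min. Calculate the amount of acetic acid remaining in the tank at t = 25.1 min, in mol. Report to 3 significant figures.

2.15 mol

Total volume: dV/dt = Q_in − Q_out = -0.22500 m³/min, so V(t) = 11.3 − 0.22500 t and V(25.1) = 5.6525 m³.
Solute balance: dm/dt = 0 − Q_out C = −Q_out m/V(t).
Separate: dm/m = −Q_out dt/V(t) ⇒ ln(m/m₀) = −(Q_out/(Q_in−Q_out)) ln(V/V₀).
m = m₀ (V₀/V)^(Q_out/(Q_in−Q_out)) = 28.2 × (11.3/5.6525)^(-3.7156) = 2.1502 mol.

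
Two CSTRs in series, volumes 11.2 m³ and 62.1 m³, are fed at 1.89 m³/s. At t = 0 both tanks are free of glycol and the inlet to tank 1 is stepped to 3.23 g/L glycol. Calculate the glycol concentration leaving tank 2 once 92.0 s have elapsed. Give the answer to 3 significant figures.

Species balance on tank i: dCᵢ/dt = (Cᵢ₋₁ − Cᵢ)/τᵢ with τᵢ = Vᵢ/Q.
τ₁ = 11.2/1.89 = 5.9259 s; τ₂ = 62.1/1.89 = 32.857 s.
Tank 1: C₁ = C_in(1 − e^(−t/τ₁)). Tank 2 (τ₁ ≠ τ₂): C₂ = C_in[1 − (τ₁ e^(−t/τ₁) − τ₂ e^(−t/τ₂))/(τ₁ − τ₂)].
At t = 92.0: e^(−t/τ₁) = 1.8096e-07, e^(−t/τ₂) = 0.060810.
C₂ = 3.23·[1 − (5.9259·1.8096e-07 − 32.857·0.060810)/(-26.931)] = 3.23·0.92581 = 2.9904 g/L.

2.99 g/L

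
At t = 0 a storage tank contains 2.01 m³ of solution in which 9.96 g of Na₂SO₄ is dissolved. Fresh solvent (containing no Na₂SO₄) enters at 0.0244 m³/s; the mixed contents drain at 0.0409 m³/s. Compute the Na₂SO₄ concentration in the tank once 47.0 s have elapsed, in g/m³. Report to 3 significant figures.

2.41 g/m³

Total volume: dV/dt = Q_in − Q_out = -0.016500 m³/s, so V(t) = 2.01 − 0.016500 t and V(47.0) = 1.2345 m³.
No Na₂SO₄ enters, so dm/dt = −Q_out · (m/V).
dm/m = −Q_out dt/(V₀ − 0.016500 t); integrating gives ln(m/m₀) = −(Q_out/(Q_in−Q_out)) ln(V/V₀).
m = m₀ (V₀/V)^(Q_out/(Q_in−Q_out)) = 9.96 × (2.01/1.2345)^(-2.4788) = 2.9750 g.
C = m/V = 2.9750/1.2345 = 2.4099 g/m³.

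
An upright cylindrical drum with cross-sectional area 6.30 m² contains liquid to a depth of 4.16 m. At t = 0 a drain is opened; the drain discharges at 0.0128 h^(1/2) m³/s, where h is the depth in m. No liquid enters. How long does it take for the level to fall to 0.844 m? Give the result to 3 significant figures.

1100 s

Volume balance on the tank: A dh/dt = −0.0128 √h.
This is separable: 2 d(√h)/dt = −0.0128/A, so √h = √h₀ − (0.0128/(2A)) t.
t = 2A(√h₀ − √h)/0.0128 = 2·6.30·(√4.16 − √0.844)/0.0128
  = 12.600 × (2.0396 − 0.91869) / 0.0128 = 1103.4 s.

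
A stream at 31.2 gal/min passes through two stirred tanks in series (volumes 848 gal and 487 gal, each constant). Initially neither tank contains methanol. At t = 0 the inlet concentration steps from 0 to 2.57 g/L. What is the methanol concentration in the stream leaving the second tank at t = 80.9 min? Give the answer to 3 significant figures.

Each tank obeys Vᵢ dCᵢ/dt = Q(Cᵢ₋₁ − Cᵢ), so τᵢ = Vᵢ/Q.
τ₁ = 848/31.2 = 27.179 min; τ₂ = 487/31.2 = 15.609 min.
Tank 1: C₁ = C_in(1 − e^(−t/τ₁)). Tank 2 (τ₁ ≠ τ₂): C₂ = C_in[1 − (τ₁ e^(−t/τ₁) − τ₂ e^(−t/τ₂))/(τ₁ − τ₂)].
At t = 80.9: e^(−t/τ₁) = 0.050970, e^(−t/τ₂) = 0.0056116.
C₂ = 2.57·[1 − (27.179·0.050970 − 15.609·0.0056116)/(11.571)] = 2.57·0.88784 = 2.2817 g/L.

2.28 g/L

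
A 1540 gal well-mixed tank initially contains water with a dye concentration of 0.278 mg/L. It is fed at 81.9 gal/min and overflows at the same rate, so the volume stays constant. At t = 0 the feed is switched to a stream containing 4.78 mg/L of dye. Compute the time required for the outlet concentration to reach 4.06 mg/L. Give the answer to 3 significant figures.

34.5 min

Species balance: V dC/dt = Q(C_in − C) ⇒ τ = V/Q = 18.803 min.
C(t) = C_in + (C₀ − C_in) e^(−t/τ). Set C = 4.06 and solve for t:
e^(−t/τ) = (C − C_in)/(C₀ − C_in) = (4.06 − 4.78)/(0.278 − 4.78) = 0.15993
t = −τ ln(…) = 18.803 × 1.8330 = 34.467 min.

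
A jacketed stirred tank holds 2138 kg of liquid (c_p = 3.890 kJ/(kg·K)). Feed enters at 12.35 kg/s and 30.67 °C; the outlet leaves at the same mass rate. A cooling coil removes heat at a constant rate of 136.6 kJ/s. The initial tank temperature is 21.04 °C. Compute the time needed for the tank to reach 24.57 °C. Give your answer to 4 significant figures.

Unsteady energy balance on the tank contents: M c_p dT/dt = ṁ c_p (T_in − T) − 136.6.
τ = M/ṁ = 173.117 s; T_ss = T_in − Q̇/(ṁ c_p) = 27.8266 °C.
T(t) = T_ss + (T₀ − T_ss) e^(−t/τ). Set T = 24.57:
e^(−t/τ) = (24.57 − 27.8266)/(21.04 − 27.8266) = 0.479859
t = −173.117 · ln(0.479859) = 127.114 s.

127.1 s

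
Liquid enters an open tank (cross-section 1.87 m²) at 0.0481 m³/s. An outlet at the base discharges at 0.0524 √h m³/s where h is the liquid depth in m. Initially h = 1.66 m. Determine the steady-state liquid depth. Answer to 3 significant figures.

0.843 m

A dh/dt = Q_in − 0.0524 √h. Steady state requires inflow = outflow:
Q_in = 0.0524 √h_ss ⇒ √h_ss = 0.0481/0.0524 = 0.91794.
h_ss = 0.91794² = 0.84261 m. (Since h₀ = 1.66 m > h_ss, the level will fall toward this value.)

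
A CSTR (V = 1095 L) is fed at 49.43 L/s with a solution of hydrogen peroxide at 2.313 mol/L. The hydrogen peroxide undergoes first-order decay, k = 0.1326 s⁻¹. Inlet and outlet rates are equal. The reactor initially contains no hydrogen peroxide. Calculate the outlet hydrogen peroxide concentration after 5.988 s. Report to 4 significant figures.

Accumulation = in − out − consumed: V dC/dt = Q C_in − Q C − k V C.
This is linear with rate a = Q/V + k = 0.177742 s⁻¹.
C_ss = Q C_in/(Q + kV) = 0.587440 mol/L; C(t) = C_ss + (C₀ − C_ss) e^(−a t).
C(5.988) = 0.587440 + (-0.587440)·e^(−0.177742·5.988) = 0.587440 + (-0.587440)·0.344964 = 0.384794 mol/L.

0.3848 mol/L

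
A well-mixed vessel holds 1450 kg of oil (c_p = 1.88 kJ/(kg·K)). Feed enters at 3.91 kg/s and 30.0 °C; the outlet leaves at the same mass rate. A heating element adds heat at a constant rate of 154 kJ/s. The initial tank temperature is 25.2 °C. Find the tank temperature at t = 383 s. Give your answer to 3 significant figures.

41.8 °C

Heat balance on the well-mixed liquid: M c_p dT/dt = ṁ c_p (T_in − T) + 154.
τ = M/ṁ = 370.84 s; T_ss = T_in + Q̇/(ṁ c_p) = 30.0 + 154/(3.91·1.88) = 50.950 °C.
T approaches T_ss exponentially: T(t) = T_ss + (T₀ − T_ss) e^(−t/τ).
T(383) = 50.950 + (-25.750)·e^(−383/370.84) = 50.950 + (-25.750)·0.35602 = 41.783 °C.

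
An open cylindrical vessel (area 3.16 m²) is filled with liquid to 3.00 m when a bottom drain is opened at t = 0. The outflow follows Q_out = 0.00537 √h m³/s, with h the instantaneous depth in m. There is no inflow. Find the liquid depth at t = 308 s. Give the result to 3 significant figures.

2.16 m

Mass balance (ρ constant): A dh/dt = −0.00537 √h.
Separate and integrate: 2(√h − √h₀) = −(0.00537/A) t.
√h = √3.00 − 0.00537·308/(2·3.16) = 1.7321 − 0.26170 = 1.4703.
h = 1.4703² = 2.1619 m.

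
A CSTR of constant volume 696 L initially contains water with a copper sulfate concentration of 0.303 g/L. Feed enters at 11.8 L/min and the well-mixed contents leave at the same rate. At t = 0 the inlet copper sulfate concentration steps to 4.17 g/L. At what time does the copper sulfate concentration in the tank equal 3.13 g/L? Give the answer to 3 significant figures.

Species balance: V dC/dt = Q(C_in − C) ⇒ τ = V/Q = 58.983 min.
C(t) = C_in + (C₀ − C_in) e^(−t/τ). Set C = 3.13 and solve for t:
e^(−t/τ) = (C − C_in)/(C₀ − C_in) = (3.13 − 4.17)/(0.303 − 4.17) = 0.26894
t = −τ ln(…) = 58.983 × 1.3133 = 77.460 min.

77.5 min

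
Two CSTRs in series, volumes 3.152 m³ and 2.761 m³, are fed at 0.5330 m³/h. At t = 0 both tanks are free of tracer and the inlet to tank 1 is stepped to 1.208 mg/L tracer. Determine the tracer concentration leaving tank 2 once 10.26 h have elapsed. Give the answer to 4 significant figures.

Time constants: τᵢ = Vᵢ/Q for each well-mixed tank.
τ₁ = 3.152/0.5330 = 5.91370 h; τ₂ = 2.761/0.5330 = 5.18011 h.
Solving the cascade with C₁(0)=C₂(0)=0 gives C₂(t) = C_in[1 − (τ₁ e^(−t/τ₁) − τ₂ e^(−t/τ₂))/(τ₁ − τ₂)].
At t = 10.26: e^(−t/τ₁) = 0.176408, e^(−t/τ₂) = 0.137979.
C₂ = 1.208·[1 − (5.91370·0.176408 − 5.18011·0.137979)/(0.733583)] = 1.208·0.552232 = 0.667096 mg/L.

0.6671 mg/L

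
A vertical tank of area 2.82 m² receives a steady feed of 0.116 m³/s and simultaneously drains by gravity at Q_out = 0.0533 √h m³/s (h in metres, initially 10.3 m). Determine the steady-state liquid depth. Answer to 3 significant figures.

4.74 m

Accumulation of liquid (constant cross-section A): A dh/dt = Q_in − 0.0533 √h. At steady state dh/dt = 0:
Q_in = 0.0533 √h_ss ⇒ √h_ss = 0.116/0.0533 = 2.1764.
h_ss = 2.1764² = 4.7365 m. (Since h₀ = 10.3 m > h_ss, the level will fall toward this value.)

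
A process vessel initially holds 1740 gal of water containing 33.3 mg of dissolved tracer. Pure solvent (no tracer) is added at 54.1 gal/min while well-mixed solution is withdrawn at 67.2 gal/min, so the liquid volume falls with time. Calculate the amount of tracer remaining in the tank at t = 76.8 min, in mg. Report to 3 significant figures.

0.397 mg

Let m(t) be the amount of tracer. Volume: V(t) = V₀ + (Q_in − Q_out) t = 1740 − 13.100 t; V(76.8) = 733.92 gal.
Species balance (pure solvent in): dm/dt = −Q_out · m/V(t).
dm/m = −Q_out dt/(V₀ − 13.100 t); integrating gives ln(m/m₀) = −(Q_out/(Q_in−Q_out)) ln(V/V₀).
m = m₀ (V₀/V)^(Q_out/(Q_in−Q_out)) = 33.3 × (1740/733.92)^(-5.1298) = 0.39746 mg.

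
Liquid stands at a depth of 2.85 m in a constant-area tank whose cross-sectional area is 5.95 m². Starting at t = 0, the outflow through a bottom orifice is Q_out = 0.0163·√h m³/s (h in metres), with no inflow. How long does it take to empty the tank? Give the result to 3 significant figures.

Volume balance on the tank: A dh/dt = −0.0163 √h.
This is separable: 2 d(√h)/dt = −0.0163/A, so √h = √h₀ − (0.0163/(2A)) t.
Set h = 0: 2√h₀ = (0.0163/A) t_empty ⇒ t_empty = 2A√h₀/0.0163.
t_empty = 2·5.95·√2.85/0.0163 = 11.900·1.6882/0.0163 = 1232.5 s.

1230 s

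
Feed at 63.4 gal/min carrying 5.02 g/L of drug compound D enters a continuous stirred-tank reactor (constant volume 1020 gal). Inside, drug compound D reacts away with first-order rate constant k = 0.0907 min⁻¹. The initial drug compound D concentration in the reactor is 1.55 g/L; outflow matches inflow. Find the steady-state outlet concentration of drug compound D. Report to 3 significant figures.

Accumulation = in − out − consumed: V dC/dt = Q C_in − Q C − k V C.
Steady state (dC/dt = 0): C_ss = Q C_in/(Q + kV) = C_in/(1 + kV/Q).
C_ss = 63.4·5.02/(63.4 + 0.0907·1020) = 318.27/155.91 = 2.0413 g/L.

2.04 g/L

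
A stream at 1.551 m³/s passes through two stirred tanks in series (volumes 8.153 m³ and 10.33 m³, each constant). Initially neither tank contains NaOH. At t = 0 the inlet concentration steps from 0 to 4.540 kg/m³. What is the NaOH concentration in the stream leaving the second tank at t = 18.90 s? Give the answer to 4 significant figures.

3.745 kg/m³

Time constants: τᵢ = Vᵢ/Q for each well-mixed tank.
τ₁ = 8.153/1.551 = 5.25661 s; τ₂ = 10.33/1.551 = 6.66022 s.
Solving the cascade with C₁(0)=C₂(0)=0 gives C₂(t) = C_in[1 − (τ₁ e^(−t/τ₁) − τ₂ e^(−t/τ₂))/(τ₁ − τ₂)].
At t = 18.90: e^(−t/τ₁) = 0.0274477, e^(−t/τ₂) = 0.0585576.
C₂ = 4.540·[1 − (5.25661·0.0274477 − 6.66022·0.0585576)/(-1.40361)] = 4.540·0.824934 = 3.74520 kg/m³.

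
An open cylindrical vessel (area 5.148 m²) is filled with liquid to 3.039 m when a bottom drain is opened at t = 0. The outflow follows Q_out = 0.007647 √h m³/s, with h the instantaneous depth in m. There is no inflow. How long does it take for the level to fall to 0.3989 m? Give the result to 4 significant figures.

1497 s

A dh/dt = −Q_out = −0.007647 √h.
This is separable: 2 d(√h)/dt = −0.007647/A, so √h = √h₀ − (0.007647/(2A)) t.
t = 2A(√h₀ − √h)/0.007647 = 2·5.148·(√3.039 − √0.3989)/0.007647
  = 10.2960 × (1.74327 − 0.631585) / 0.007647 = 1496.79 s.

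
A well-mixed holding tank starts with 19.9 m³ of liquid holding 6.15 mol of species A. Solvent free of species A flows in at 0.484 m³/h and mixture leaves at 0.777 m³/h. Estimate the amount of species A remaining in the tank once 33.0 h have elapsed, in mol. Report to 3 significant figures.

Total volume: dV/dt = Q_in − Q_out = -0.29300 m³/h, so V(t) = 19.9 − 0.29300 t and V(33.0) = 10.231 m³.
Species balance (pure solvent in): dm/dt = −Q_out · m/V(t).
Separate: dm/m = −Q_out dt/V(t) ⇒ ln(m/m₀) = −(Q_out/(Q_in−Q_out)) ln(V/V₀).
m = m₀ (V₀/V)^(Q_out/(Q_in−Q_out)) = 6.15 × (19.9/10.231)^(-2.6519) = 1.0535 mol.

1.05 mol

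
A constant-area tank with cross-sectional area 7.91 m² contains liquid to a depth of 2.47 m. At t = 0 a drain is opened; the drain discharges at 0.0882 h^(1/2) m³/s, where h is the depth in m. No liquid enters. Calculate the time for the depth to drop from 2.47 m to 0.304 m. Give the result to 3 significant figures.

183 s

Accumulation of liquid (constant cross-section A): A dh/dt = −0.0882 √h.
Separate and integrate: 2(√h − √h₀) = −(0.0882/A) t.
t = 2A(√h₀ − √h)/0.0882 = 2·7.91·(√2.47 − √0.304)/0.0882
  = 15.820 × (1.5716 − 0.55136) / 0.0882 = 183.00 s.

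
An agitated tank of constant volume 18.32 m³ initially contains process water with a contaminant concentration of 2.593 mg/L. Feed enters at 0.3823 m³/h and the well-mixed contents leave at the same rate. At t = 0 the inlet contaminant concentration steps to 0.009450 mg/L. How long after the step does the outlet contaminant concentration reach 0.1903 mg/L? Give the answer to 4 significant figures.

Species balance: V dC/dt = Q(C_in − C) ⇒ τ = V/Q = 47.9205 h.
C(t) = C_in + (C₀ − C_in) e^(−t/τ). Set C = 0.1903 and solve for t:
e^(−t/τ) = (C − C_in)/(C₀ − C_in) = (0.1903 − 0.009450)/(2.593 − 0.009450) = 0.0700006
t = −τ ln(…) = 47.9205 × 2.65925 = 127.433 h.

127.4 h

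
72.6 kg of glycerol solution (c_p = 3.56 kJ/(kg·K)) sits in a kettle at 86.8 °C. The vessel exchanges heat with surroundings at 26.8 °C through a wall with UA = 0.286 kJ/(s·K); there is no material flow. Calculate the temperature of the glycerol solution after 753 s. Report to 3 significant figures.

Energy balance: M c_p dT/dt = −UA(T − T_amb).
dT/dt = (T_ss − T)/τ with T_ss = T_amb = 26.800 °C, τ = M c_p/UA = 72.6·3.56/0.286 = 903.69 s.
Integrating: T(t) = T_ss + (T₀ − T_ss) e^(−t/τ).
T(753) = 26.800 + (60.000)·0.43464 = 52.878 °C.

52.9 °C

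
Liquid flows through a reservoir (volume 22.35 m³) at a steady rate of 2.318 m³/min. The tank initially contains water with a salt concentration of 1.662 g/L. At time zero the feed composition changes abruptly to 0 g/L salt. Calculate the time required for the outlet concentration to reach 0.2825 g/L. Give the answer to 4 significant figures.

17.09 min

Species balance: V dC/dt = Q(C_in − C) ⇒ τ = V/Q = 9.64193 min.
C(t) = C_in + (C₀ − C_in) e^(−t/τ). Set C = 0.2825 and solve for t:
e^(−t/τ) = (C − C_in)/(C₀ − C_in) = (0.2825 − 0)/(1.662 − 0) = 0.169976
t = −τ ln(…) = 9.64193 × 1.77210 = 17.0865 min.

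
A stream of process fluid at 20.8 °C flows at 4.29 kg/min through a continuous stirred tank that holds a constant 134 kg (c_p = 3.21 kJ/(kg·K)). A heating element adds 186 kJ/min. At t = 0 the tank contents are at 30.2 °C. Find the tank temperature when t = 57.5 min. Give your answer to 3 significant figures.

33.7 °C

First-law balance (no shaft work): M c_p dT/dt = ṁ c_p (T_in − T) + 186.
Rearrange: dT/dt = (T_ss − T)/τ with τ = M/ṁ = 31.235 min and T_ss = T_in + Q̇/(ṁ c_p) = 34.307 °C.
This is linear first-order; T(t) = T_ss + (T₀ − T_ss) e^(−t/τ).
T(57.5) = 34.307 + (-4.1067)·e^(−57.5/31.235) = 34.307 + (-4.1067)·0.15868 = 33.655 °C.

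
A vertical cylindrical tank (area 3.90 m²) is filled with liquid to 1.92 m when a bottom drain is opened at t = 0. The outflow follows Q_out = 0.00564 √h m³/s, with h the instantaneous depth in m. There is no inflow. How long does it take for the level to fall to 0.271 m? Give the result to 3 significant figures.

With no inflow, A dh/dt = −0.00564 √h.
∫ h^(−1/2) dh = −(0.00564/A) ∫ dt, giving 2√h = 2√h₀ − (0.00564/A) t.
t = 2A(√h₀ − √h)/0.00564 = 2·3.90·(√1.92 − √0.271)/0.00564
  = 7.8000 × (1.3856 − 0.52058) / 0.00564 = 1196.4 s.

1200 s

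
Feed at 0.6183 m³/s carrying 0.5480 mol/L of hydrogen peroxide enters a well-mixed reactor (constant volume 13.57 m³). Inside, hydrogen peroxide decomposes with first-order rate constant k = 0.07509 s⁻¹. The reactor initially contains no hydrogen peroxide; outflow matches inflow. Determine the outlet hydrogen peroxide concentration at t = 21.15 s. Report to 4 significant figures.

Accumulation = in − out − consumed: V dC/dt = Q C_in − Q C − k V C.
dC/dt = (Q/V) C_in − (Q/V + k) C; effective rate a = Q/V + k = 0.0455637 + 0.07509 = 0.120654 s⁻¹.
C_ss = Q C_in/(Q + kV) = 0.206947 mol/L; C(t) = C_ss + (C₀ − C_ss) e^(−a t).
C(21.15) = 0.206947 + (-0.206947)·e^(−0.120654·21.15) = 0.206947 + (-0.206947)·0.0779392 = 0.190818 mol/L.

0.1908 mol/L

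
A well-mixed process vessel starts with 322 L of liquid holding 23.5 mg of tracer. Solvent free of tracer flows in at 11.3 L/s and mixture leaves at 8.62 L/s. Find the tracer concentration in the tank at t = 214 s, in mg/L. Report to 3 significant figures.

Total volume: dV/dt = Q_in − Q_out = 2.6800 L/s, so V(t) = 322 + 2.6800 t and V(214) = 895.52 L.
Species balance (pure solvent in): dm/dt = −Q_out · m/V(t).
Separate: dm/m = −Q_out dt/V(t) ⇒ ln(m/m₀) = −(Q_out/(Q_in−Q_out)) ln(V/V₀).
m = m₀ (V₀/V)^(Q_out/(Q_in−Q_out)) = 23.5 × (322/895.52)^(3.2164) = 0.87553 mg.
C = m/V = 0.87553/895.52 = 0.00097768 mg/L.

0.000978 mg/L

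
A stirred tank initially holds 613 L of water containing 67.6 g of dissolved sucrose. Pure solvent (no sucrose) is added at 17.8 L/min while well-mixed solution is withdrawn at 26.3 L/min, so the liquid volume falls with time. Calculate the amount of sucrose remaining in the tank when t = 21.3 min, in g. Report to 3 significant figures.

Let m(t) be the amount of sucrose. Volume: V(t) = V₀ + (Q_in − Q_out) t = 613 − 8.5000 t; V(21.3) = 431.95 L.
Solute balance: dm/dt = 0 − Q_out C = −Q_out m/V(t).
Separate: dm/m = −Q_out dt/V(t) ⇒ ln(m/m₀) = −(Q_out/(Q_in−Q_out)) ln(V/V₀).
m = m₀ (V₀/V)^(Q_out/(Q_in−Q_out)) = 67.6 × (613/431.95)^(-3.0941) = 22.885 g.

22.9 g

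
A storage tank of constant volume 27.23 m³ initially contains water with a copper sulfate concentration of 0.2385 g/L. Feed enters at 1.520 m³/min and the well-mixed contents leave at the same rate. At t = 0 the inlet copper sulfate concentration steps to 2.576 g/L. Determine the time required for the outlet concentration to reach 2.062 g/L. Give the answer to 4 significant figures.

Species balance on the tank: V dC/dt = Q(C_in − C), so τ = V/Q = 17.9145 min.
C(t) = C_in + (C₀ − C_in) e^(−t/τ). Set C = 2.062 and solve for t:
e^(−t/τ) = (C − C_in)/(C₀ − C_in) = (2.062 − 2.576)/(0.2385 − 2.576) = 0.219893
t = −τ ln(…) = 17.9145 × 1.51461 = 27.1335 min.

27.13 min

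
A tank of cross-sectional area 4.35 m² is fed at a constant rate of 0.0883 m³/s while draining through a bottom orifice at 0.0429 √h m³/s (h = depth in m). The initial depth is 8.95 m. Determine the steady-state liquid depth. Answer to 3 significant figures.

4.24 m

Level balance: A dh/dt = 0.0883 − 0.0429 √h. Setting dh/dt = 0:
Q_in = 0.0429 √h_ss ⇒ √h_ss = 0.0883/0.0429 = 2.0583.
h_ss = 2.0583² = 4.2365 m. (Since h₀ = 8.95 m > h_ss, the level will fall toward this value.)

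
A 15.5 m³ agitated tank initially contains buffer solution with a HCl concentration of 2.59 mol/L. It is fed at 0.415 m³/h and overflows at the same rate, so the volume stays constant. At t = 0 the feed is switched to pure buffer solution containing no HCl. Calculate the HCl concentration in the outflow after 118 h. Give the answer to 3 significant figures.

0.110 mol/L

Mass balance on the solute (V constant): V dC/dt = Q(C_in − C).
Time constant τ = V/Q = 15.5/0.415 = 37.349 h.
C approaches C_in exponentially: C(t) = C_in + (C₀ − C_in) e^(−t/τ).
C(118) = 0 + (2.59 − 0)·e^(−118/37.349) = 0 + (2.5900)·0.042453 = 0.10995 mol/L.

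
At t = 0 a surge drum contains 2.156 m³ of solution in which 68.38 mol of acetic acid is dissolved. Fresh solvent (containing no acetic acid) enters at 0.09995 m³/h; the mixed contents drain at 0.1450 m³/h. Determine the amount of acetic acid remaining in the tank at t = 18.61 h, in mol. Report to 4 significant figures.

14.02 mol

Let m(t) be the amount of acetic acid. Volume: V(t) = V₀ + (Q_in − Q_out) t = 2.156 − 0.0450500 t; V(18.61) = 1.31762 m³.
No acetic acid enters, so dm/dt = −Q_out · (m/V).
dm/m = −Q_out dt/(V₀ − 0.0450500 t); integrating gives ln(m/m₀) = −(Q_out/(Q_in−Q_out)) ln(V/V₀).
m = m₀ (V₀/V)^(Q_out/(Q_in−Q_out)) = 68.38 × (2.156/1.31762)^(-3.21865) = 14.0150 mol.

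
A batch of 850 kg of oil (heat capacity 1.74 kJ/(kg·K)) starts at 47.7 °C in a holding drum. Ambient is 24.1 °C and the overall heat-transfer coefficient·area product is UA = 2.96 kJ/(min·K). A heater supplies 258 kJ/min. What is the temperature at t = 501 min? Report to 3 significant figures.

87.9 °C

M c_p dT/dt = −UA(T − T_amb) + Q̇.
dT/dt = (T_ss − T)/τ with T_ss = T_amb + Q̇/UA = 24.1 + 258/2.96 = 111.26 °C, τ = M c_p/UA = 850·1.74/2.96 = 499.66 min.
Integrating: T(t) = T_ss + (T₀ − T_ss) e^(−t/τ).
T(501) = 111.26 + (-63.562)·0.36690 = 87.941 °C.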